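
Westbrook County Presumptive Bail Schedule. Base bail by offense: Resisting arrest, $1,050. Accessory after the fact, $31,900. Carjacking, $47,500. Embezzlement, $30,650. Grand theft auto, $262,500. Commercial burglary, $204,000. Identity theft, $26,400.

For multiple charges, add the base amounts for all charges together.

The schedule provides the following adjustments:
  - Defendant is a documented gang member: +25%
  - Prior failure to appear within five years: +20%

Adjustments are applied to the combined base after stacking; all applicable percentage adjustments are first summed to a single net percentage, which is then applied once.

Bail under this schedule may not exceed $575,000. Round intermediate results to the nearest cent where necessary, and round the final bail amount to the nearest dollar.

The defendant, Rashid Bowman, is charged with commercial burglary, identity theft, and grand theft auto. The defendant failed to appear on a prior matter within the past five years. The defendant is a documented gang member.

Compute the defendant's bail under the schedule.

Base amounts from the schedule: commercial burglary $204,000; identity theft $26,400; grand theft auto $262,500.
Stacking rule: sum of all bases. $204,000 + $26,400 + $262,500 = $492,900.
Net percentage adjustment: +25% +20% = +45%. $492,900 × 1.45 = $714,705.
Result $714,705 exceeds the maximum of $575,000; bail is capped at $575,000.

$575,000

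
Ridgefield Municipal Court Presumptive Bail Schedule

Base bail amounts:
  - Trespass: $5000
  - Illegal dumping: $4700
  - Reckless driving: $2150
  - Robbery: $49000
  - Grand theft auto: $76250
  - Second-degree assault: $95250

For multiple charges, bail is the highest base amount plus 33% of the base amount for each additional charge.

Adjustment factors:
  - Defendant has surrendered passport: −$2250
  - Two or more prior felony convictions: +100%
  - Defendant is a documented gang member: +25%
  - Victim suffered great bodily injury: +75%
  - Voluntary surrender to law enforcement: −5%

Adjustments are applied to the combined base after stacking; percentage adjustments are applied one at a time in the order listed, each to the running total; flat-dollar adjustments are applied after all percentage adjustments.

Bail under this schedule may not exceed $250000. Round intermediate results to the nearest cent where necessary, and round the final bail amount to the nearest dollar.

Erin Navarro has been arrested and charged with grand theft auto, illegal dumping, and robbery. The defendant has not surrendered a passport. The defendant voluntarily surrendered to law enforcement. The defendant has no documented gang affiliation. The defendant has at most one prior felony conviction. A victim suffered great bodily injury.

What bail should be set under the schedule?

Base amounts from the schedule: grand theft auto $76250; illegal dumping $4700; robbery $49000.
Stacking rule: highest base plus 33% of each additional charge. Highest is grand theft auto at $76250. Additional: $4700 × 33% = $1551; $49000 × 33% = $16170. Combined base = $76250 + $17721 = $93971.
Victim suffered great bodily injury (+75%): $93971 × 1.75 = $164449.25.
Voluntary surrender to law enforcement (−5%): $164449.25 × 0.95 = $156226.79.
$156226.79 is within the $250000 maximum.
Rounded to the nearest dollar: $156227.

$156227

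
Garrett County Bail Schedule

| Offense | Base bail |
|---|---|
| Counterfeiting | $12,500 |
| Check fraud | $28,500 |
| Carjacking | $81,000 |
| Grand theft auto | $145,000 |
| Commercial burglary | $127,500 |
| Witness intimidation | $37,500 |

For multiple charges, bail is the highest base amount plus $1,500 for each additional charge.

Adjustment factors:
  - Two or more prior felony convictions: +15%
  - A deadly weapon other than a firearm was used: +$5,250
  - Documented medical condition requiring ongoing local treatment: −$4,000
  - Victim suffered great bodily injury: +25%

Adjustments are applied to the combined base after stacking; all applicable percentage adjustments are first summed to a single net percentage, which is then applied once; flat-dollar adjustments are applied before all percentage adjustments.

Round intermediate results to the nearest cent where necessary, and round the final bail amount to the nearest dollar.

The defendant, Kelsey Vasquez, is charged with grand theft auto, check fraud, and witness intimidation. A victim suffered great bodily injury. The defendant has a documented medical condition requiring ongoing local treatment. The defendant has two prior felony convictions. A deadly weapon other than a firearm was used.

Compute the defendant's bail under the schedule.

Base amounts from the schedule: grand theft auto $145,000; check fraud $28,500; witness intimidation $37,500.
Stacking rule: highest base plus $1,500 per additional charge. Highest is grand theft auto at $145,000; 2 additional charges → +$3,000. Combined base = $148,000.
A deadly weapon other than a firearm was used (+$5,250 flat): $148,000 + $5,250 = $153,250.
Documented medical condition requiring ongoing local treatment (−$4,000 flat): $153,250 − $4,000 = $149,250.
Net percentage adjustment: +15% +25% = +40%. $149,250 × 1.4 = $208,950.

$208,950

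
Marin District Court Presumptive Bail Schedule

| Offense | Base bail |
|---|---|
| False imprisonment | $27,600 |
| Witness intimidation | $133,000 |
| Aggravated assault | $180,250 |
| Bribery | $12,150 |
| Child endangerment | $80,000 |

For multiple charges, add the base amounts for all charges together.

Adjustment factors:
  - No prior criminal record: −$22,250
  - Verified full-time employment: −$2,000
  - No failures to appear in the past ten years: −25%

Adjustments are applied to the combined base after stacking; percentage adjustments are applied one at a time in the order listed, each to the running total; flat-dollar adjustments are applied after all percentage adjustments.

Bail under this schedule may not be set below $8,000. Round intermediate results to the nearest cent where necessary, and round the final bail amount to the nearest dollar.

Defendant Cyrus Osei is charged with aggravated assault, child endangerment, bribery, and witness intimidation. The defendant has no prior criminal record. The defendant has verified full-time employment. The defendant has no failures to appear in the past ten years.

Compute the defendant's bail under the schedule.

$279,800

Base amounts from the schedule: aggravated assault $180,250; child endangerment $80,000; bribery $12,150; witness intimidation $133,000.
Stacking rule: sum of all bases. $180,250 + $80,000 + $12,150 + $133,000 = $405,400.
No failures to appear in the past ten years (−25%): $405,400 × 0.75 = $304,050.
No prior criminal record (−$22,250 flat): $304,050 − $22,250 = $281,800.
Verified full-time employment (−$2,000 flat): $281,800 − $2,000 = $279,800.
$279,800 is at or above the $8,000 minimum.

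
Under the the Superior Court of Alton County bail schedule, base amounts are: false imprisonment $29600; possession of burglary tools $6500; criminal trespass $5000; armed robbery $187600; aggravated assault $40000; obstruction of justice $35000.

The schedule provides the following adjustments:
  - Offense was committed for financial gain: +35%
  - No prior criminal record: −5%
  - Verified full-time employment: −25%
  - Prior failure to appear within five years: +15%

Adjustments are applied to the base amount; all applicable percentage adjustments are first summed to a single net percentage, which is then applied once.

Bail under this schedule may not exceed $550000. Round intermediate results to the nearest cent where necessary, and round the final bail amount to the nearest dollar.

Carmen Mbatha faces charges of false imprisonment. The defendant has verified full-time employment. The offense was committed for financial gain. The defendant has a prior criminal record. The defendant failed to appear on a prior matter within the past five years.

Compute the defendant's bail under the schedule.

$37000

Base amounts from the schedule: false imprisonment $29600.
Single charge. Combined base = $29600.
Net percentage adjustment: +35% −25% +15% = +25%. $29600 × 1.25 = $37000.
$37000 is within the $550000 maximum.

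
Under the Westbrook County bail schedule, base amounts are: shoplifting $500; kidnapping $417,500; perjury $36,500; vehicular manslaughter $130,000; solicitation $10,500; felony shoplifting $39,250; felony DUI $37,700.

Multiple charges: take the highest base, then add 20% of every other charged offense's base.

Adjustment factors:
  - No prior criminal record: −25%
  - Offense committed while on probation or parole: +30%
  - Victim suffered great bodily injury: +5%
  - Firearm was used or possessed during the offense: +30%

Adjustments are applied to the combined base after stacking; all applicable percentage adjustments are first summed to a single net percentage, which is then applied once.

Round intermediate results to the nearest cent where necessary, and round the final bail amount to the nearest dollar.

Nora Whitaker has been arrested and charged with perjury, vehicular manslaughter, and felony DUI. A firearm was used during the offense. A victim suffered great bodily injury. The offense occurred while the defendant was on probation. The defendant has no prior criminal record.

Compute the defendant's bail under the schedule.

$202,776

Base amounts from the schedule: perjury $36,500; vehicular manslaughter $130,000; felony DUI $37,700.
Stacking rule: highest base plus 20% of each additional charge. Highest is vehicular manslaughter at $130,000. Additional: $36,500 × 20% = $7,300; $37,700 × 20% = $7,540. Combined base = $130,000 + $14,840 = $144,840.
Net percentage adjustment: −25% +30% +5% +30% = +40%. $144,840 × 1.4 = $202,776.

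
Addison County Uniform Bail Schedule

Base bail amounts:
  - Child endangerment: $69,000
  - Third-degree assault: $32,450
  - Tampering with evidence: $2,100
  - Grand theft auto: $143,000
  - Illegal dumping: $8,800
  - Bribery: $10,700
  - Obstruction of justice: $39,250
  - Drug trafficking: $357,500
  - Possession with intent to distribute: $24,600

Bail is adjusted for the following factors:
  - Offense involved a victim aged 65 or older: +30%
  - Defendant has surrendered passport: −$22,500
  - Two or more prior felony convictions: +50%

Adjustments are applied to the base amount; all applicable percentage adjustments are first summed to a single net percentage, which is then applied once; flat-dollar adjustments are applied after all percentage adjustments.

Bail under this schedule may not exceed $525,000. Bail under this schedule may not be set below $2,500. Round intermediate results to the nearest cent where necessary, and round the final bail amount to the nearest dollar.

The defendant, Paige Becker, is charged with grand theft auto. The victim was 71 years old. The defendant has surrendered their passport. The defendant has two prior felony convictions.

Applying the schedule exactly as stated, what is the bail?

$234,900

Base amounts from the schedule: grand theft auto $143,000.
Single charge. Combined base = $143,000.
Net percentage adjustment: +30% +50% = +80%. $143,000 × 1.8 = $257,400.
Defendant has surrendered passport (−$22,500 flat): $257,400 − $22,500 = $234,900.
$234,900 is within the $525,000 maximum.
$234,900 is at or above the $2,500 minimum.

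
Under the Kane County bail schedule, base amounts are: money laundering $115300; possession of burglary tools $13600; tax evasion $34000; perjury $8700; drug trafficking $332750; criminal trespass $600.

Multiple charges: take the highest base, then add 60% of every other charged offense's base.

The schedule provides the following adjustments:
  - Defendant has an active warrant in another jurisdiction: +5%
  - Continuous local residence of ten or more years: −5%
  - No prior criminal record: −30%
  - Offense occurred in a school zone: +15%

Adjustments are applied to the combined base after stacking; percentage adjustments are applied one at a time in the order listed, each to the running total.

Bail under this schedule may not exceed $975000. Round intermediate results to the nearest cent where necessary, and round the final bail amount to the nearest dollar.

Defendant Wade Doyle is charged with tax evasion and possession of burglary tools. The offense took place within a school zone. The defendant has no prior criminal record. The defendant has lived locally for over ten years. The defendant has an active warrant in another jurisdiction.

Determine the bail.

Base amounts from the schedule: tax evasion $34000; possession of burglary tools $13600.
Stacking rule: highest base plus 60% of each additional charge. Highest is tax evasion at $34000. Additional: $13600 × 60% = $8160. Combined base = $34000 + $8160 = $42160.
Defendant has an active warrant in another jurisdiction (+5%): $42160 × 1.05 = $44268.
Continuous local residence of ten or more years (−5%): $44268 × 0.95 = $42054.60.
No prior criminal record (−30%): $42054.60 × 0.7 = $29438.22.
Offense occurred in a school zone (+15%): $29438.22 × 1.15 = $33853.95.
$33853.95 is within the $975000 maximum.
Rounded to the nearest dollar: $33854.

$33854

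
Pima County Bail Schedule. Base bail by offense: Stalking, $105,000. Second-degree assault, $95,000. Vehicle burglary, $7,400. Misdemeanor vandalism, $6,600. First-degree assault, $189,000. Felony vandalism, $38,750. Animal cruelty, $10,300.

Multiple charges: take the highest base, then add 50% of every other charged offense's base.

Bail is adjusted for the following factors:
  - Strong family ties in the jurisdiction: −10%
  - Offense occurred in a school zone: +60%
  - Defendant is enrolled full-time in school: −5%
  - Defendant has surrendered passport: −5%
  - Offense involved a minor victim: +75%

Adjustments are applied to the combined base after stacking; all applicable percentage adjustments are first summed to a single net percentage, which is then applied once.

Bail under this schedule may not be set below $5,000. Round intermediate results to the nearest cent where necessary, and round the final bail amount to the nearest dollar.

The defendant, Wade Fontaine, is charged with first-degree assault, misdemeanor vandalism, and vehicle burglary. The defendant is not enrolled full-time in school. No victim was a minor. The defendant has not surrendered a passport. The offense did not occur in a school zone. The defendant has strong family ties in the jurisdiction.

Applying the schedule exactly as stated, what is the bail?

$176,400

Base amounts from the schedule: first-degree assault $189,000; misdemeanor vandalism $6,600; vehicle burglary $7,400.
Stacking rule: highest base plus 50% of each additional charge. Highest is first-degree assault at $189,000. Additional: $6,600 × 50% = $3,300; $7,400 × 50% = $3,700. Combined base = $189,000 + $7,000 = $196,000.
Strong family ties in the jurisdiction (−10%): $196,000 × 0.9 = $176,400.
$176,400 is at or above the $5,000 minimum.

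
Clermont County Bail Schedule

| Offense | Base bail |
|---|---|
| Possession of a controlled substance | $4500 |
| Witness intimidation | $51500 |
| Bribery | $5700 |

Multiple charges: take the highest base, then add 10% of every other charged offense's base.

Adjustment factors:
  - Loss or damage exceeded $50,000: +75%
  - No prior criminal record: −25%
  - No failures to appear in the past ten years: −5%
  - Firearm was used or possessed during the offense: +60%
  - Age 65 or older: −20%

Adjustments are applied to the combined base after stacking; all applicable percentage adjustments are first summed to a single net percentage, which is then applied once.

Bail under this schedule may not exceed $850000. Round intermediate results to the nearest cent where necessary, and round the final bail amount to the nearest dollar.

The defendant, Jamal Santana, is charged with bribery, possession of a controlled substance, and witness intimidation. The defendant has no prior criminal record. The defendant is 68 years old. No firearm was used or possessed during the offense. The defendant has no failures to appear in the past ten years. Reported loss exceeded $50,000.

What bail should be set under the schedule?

$65650

Base amounts from the schedule: bribery $5700; possession of a controlled substance $4500; witness intimidation $51500.
Stacking rule: highest base plus 10% of each additional charge. Highest is witness intimidation at $51500. Additional: $5700 × 10% = $570; $4500 × 10% = $450. Combined base = $51500 + $1020 = $52520.
Net percentage adjustment: +75% −25% −5% −20% = +25%. $52520 × 1.25 = $65650.
$65650 is within the $850000 maximum.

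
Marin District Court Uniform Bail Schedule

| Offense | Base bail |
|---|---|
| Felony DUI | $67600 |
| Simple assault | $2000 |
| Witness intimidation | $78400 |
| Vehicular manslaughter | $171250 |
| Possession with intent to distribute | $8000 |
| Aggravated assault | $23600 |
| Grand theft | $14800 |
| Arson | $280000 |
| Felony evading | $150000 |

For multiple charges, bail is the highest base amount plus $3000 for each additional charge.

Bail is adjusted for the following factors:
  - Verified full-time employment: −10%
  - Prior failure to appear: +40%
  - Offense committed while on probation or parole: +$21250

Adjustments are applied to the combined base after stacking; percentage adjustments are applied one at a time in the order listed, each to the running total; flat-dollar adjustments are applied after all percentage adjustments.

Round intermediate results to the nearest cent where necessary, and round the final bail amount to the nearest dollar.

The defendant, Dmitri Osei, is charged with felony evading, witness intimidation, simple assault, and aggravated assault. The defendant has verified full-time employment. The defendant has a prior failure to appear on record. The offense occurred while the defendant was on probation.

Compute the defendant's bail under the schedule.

$221590

Base amounts from the schedule: felony evading $150000; witness intimidation $78400; simple assault $2000; aggravated assault $23600.
Stacking rule: highest base plus $3000 per additional charge. Highest is felony evading at $150000; 3 additional charges → +$9000. Combined base = $159000.
Verified full-time employment (−10%): $159000 × 0.9 = $143100.
Prior failure to appear (+40%): $143100 × 1.4 = $200340.
Offense committed while on probation or parole (+$21250 flat): $200340 + $21250 = $221590.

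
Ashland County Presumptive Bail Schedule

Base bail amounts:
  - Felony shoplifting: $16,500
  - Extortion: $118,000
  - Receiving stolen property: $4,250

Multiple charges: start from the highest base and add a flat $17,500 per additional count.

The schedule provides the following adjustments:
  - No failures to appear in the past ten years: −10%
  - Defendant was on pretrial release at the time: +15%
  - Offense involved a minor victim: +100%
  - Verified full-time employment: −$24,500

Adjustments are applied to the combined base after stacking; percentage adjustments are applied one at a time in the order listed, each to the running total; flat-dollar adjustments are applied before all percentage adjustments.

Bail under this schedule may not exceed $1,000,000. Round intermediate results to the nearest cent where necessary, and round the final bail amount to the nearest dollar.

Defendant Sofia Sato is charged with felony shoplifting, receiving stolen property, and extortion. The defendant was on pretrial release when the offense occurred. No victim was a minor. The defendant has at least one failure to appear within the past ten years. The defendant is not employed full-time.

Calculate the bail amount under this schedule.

$175,950

Base amounts from the schedule: felony shoplifting $16,500; receiving stolen property $4,250; extortion $118,000.
Stacking rule: highest base plus $17,500 per additional charge. Highest is extortion at $118,000; 2 additional charges → +$35,000. Combined base = $153,000.
Defendant was on pretrial release at the time (+15%): $153,000 × 1.15 = $175,950.
$175,950 is within the $1,000,000 maximum.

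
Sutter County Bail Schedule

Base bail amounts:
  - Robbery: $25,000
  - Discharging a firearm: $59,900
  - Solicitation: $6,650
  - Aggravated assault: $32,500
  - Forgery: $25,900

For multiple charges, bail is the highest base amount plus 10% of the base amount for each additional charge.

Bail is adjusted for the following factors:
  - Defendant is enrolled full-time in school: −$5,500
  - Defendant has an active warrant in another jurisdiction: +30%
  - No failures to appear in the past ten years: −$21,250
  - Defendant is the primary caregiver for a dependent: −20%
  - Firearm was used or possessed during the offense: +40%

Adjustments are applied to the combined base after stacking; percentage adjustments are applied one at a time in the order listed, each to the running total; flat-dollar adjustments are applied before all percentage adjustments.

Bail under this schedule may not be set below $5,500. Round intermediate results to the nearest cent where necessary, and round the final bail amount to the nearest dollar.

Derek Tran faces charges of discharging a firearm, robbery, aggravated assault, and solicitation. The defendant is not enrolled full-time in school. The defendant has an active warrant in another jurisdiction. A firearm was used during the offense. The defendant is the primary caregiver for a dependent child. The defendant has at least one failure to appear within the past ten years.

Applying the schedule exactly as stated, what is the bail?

Base amounts from the schedule: discharging a firearm $59,900; robbery $25,000; aggravated assault $32,500; solicitation $6,650.
Stacking rule: highest base plus 10% of each additional charge. Highest is discharging a firearm at $59,900. Additional: $25,000 × 10% = $2,500; $32,500 × 10% = $3,250; $6,650 × 10% = $665. Combined base = $59,900 + $6,415 = $66,315.
Defendant has an active warrant in another jurisdiction (+30%): $66,315 × 1.3 = $86,209.50.
Defendant is the primary caregiver for a dependent (−20%): $86,209.50 × 0.8 = $68,967.60.
Firearm was used or possessed during the offense (+40%): $68,967.60 × 1.4 = $96,554.64.
$96,554.64 is at or above the $5,500 minimum.
Rounded to the nearest dollar: $96,555.

$96,555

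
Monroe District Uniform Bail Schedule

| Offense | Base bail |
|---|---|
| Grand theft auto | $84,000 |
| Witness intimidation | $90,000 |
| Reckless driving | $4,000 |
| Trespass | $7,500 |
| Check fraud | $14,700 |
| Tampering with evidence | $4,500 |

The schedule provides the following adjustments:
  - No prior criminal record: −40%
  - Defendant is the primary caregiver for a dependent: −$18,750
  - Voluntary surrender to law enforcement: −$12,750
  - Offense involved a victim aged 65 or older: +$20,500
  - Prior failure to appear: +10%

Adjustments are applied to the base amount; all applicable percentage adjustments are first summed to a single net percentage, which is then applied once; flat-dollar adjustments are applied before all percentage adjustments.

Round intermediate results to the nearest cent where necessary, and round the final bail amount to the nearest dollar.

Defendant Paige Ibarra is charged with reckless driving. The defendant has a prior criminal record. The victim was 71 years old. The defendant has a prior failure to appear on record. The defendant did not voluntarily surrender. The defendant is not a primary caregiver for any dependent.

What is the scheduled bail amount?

$26,950

Base amounts from the schedule: reckless driving $4,000.
Single charge. Combined base = $4,000.
Offense involved a victim aged 65 or older (+$20,500 flat): $4,000 + $20,500 = $24,500.
Prior failure to appear (+10%): $24,500 × 1.1 = $26,950.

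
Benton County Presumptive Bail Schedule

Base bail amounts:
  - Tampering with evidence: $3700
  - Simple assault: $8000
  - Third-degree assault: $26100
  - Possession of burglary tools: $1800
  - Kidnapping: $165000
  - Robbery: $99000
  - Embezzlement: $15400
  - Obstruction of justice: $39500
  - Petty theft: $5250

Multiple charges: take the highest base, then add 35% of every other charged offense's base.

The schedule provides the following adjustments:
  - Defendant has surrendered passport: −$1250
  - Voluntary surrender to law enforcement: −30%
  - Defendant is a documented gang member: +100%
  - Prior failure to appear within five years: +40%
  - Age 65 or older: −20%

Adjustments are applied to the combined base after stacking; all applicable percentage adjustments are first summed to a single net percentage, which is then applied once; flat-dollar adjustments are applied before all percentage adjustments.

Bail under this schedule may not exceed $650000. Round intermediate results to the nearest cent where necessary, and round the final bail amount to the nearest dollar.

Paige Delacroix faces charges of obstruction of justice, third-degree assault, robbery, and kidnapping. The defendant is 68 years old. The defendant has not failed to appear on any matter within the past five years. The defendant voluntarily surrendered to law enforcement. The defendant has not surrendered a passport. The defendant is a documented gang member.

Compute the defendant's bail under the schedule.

$333915

Base amounts from the schedule: obstruction of justice $39500; third-degree assault $26100; robbery $99000; kidnapping $165000.
Stacking rule: highest base plus 35% of each additional charge. Highest is kidnapping at $165000. Additional: $39500 × 35% = $13825; $26100 × 35% = $9135; $99000 × 35% = $34650. Combined base = $165000 + $57610 = $222610.
Net percentage adjustment: −30% +100% −20% = +50%. $222610 × 1.5 = $333915.
$333915 is within the $650000 maximum.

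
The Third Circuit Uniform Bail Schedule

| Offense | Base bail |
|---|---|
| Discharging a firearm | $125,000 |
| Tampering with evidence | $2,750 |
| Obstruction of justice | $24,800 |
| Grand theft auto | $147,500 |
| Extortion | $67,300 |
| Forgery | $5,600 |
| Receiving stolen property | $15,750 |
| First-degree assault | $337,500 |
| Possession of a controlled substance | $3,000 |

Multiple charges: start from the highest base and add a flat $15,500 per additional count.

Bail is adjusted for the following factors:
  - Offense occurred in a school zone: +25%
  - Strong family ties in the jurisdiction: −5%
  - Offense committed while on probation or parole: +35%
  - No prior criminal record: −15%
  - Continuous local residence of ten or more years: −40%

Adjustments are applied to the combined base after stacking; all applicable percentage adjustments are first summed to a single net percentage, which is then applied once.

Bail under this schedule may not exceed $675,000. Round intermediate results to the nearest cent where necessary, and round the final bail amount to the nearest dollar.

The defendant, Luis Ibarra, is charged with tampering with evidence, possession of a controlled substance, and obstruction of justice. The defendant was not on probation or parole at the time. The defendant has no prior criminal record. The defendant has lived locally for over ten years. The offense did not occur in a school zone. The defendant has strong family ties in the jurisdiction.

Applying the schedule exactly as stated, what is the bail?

$22,320

Base amounts from the schedule: tampering with evidence $2,750; possession of a controlled substance $3,000; obstruction of justice $24,800.
Stacking rule: highest base plus $15,500 per additional charge. Highest is obstruction of justice at $24,800; 2 additional charges → +$31,000. Combined base = $55,800.
Net percentage adjustment: −5% −15% −40% = −60%. $55,800 × 0.4 = $22,320.
$22,320 is within the $675,000 maximum.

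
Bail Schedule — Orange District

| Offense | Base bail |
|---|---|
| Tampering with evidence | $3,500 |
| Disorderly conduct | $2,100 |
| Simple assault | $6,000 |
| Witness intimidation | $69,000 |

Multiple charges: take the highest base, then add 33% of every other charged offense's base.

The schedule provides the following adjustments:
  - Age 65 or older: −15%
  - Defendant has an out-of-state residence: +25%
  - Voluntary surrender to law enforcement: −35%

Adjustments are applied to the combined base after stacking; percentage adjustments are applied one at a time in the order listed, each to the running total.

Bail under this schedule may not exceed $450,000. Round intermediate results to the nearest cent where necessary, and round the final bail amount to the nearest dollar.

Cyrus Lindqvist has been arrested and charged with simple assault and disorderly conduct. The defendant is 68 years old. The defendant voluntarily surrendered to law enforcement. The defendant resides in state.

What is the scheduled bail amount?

$3,698

Base amounts from the schedule: simple assault $6,000; disorderly conduct $2,100.
Stacking rule: highest base plus 33% of each additional charge. Highest is simple assault at $6,000. Additional: $2,100 × 33% = $693. Combined base = $6,000 + $693 = $6,693.
Age 65 or older (−15%): $6,693 × 0.85 = $5,689.05.
Voluntary surrender to law enforcement (−35%): $5,689.05 × 0.65 = $3,697.88.
$3,697.88 is within the $450,000 maximum.
Rounded to the nearest dollar: $3,698.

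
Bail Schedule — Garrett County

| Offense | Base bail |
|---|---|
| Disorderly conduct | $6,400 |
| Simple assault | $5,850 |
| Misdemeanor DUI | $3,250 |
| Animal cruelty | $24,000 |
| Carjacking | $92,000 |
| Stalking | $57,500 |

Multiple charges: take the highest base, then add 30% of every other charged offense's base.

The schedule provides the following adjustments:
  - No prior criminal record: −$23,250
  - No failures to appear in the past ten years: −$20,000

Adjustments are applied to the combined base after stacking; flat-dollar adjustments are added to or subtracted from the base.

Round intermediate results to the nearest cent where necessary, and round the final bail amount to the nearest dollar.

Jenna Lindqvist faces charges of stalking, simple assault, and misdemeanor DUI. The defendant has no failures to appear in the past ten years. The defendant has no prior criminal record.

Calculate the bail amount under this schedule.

$16,980

Base amounts from the schedule: stalking $57,500; simple assault $5,850; misdemeanor DUI $3,250.
Stacking rule: highest base plus 30% of each additional charge. Highest is stalking at $57,500. Additional: $5,850 × 30% = $1,755; $3,250 × 30% = $975. Combined base = $57,500 + $2,730 = $60,230.
No prior criminal record (−$23,250 flat): $60,230 − $23,250 = $36,980.
No failures to appear in the past ten years (−$20,000 flat): $36,980 − $20,000 = $16,980.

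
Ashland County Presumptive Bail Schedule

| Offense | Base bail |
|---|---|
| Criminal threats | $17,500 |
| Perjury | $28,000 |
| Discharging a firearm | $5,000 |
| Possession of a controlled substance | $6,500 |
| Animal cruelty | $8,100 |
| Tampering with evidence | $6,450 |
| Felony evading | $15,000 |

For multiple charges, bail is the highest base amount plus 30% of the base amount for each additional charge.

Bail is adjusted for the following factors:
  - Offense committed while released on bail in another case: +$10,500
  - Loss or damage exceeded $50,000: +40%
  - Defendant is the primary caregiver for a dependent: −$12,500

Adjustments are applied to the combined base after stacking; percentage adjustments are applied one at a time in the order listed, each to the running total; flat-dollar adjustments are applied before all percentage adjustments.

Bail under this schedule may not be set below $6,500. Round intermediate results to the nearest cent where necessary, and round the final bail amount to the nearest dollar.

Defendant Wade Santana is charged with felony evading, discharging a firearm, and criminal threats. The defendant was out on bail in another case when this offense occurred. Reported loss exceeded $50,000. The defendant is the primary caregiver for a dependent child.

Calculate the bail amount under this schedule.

$30,100

Base amounts from the schedule: felony evading $15,000; discharging a firearm $5,000; criminal threats $17,500.
Stacking rule: highest base plus 30% of each additional charge. Highest is criminal threats at $17,500. Additional: $15,000 × 30% = $4,500; $5,000 × 30% = $1,500. Combined base = $17,500 + $6,000 = $23,500.
Offense committed while released on bail in another case (+$10,500 flat): $23,500 + $10,500 = $34,000.
Defendant is the primary caregiver for a dependent (−$12,500 flat): $34,000 − $12,500 = $21,500.
Loss or damage exceeded $50,000 (+40%): $21,500 × 1.4 = $30,100.
$30,100 is at or above the $6,500 minimum.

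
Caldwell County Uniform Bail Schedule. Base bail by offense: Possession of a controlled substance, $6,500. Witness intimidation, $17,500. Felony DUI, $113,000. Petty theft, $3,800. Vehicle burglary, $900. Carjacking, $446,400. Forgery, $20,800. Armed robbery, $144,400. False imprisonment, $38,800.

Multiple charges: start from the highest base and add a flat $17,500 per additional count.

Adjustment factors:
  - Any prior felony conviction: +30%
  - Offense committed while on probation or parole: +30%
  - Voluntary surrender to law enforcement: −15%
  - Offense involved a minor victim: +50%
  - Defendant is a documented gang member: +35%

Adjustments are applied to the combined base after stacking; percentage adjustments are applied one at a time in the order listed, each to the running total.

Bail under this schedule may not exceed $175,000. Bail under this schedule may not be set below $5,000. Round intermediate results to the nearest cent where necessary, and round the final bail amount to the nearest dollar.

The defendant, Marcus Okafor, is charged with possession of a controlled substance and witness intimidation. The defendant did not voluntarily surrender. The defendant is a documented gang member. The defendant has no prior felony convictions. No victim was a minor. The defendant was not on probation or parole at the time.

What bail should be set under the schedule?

$47,250

Base amounts from the schedule: possession of a controlled substance $6,500; witness intimidation $17,500.
Stacking rule: highest base plus $17,500 per additional charge. Highest is witness intimidation at $17,500; 1 additional charge → +$17,500. Combined base = $35,000.
Defendant is a documented gang member (+35%): $35,000 × 1.35 = $47,250.
$47,250 is within the $175,000 maximum.
$47,250 is at or above the $5,000 minimum.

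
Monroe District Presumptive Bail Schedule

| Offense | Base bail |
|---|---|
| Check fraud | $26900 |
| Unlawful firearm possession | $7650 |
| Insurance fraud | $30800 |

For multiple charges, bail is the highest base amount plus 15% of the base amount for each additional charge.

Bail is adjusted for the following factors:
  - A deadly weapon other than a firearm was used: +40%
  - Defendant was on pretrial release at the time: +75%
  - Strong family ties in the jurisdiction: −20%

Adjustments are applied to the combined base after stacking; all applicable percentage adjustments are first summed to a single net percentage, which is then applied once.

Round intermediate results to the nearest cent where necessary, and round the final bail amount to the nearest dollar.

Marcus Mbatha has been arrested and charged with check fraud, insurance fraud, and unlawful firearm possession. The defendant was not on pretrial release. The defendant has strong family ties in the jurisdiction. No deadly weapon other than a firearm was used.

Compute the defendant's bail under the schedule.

Base amounts from the schedule: check fraud $26900; insurance fraud $30800; unlawful firearm possession $7650.
Stacking rule: highest base plus 15% of each additional charge. Highest is insurance fraud at $30800. Additional: $26900 × 15% = $4035; $7650 × 15% = $1147.50. Combined base = $30800 + $5182.50 = $35982.50.
Strong family ties in the jurisdiction (−20%): $35982.50 × 0.8 = $28786.

$28786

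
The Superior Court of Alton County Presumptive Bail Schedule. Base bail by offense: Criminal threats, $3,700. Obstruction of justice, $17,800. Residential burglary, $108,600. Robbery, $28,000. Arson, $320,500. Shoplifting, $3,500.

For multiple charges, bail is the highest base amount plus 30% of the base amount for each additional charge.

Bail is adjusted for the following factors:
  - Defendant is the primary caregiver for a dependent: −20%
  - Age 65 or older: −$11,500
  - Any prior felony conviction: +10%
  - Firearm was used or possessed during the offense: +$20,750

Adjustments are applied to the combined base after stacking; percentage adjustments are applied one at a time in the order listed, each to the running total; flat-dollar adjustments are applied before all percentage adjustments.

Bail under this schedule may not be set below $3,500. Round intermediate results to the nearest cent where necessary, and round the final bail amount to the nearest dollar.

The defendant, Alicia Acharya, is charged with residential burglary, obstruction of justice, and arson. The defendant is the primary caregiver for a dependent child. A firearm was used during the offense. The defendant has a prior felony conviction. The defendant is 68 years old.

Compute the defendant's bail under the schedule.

Base amounts from the schedule: residential burglary $108,600; obstruction of justice $17,800; arson $320,500.
Stacking rule: highest base plus 30% of each additional charge. Highest is arson at $320,500. Additional: $108,600 × 30% = $32,580; $17,800 × 30% = $5,340. Combined base = $320,500 + $37,920 = $358,420.
Age 65 or older (−$11,500 flat): $358,420 − $11,500 = $346,920.
Firearm was used or possessed during the offense (+$20,750 flat): $346,920 + $20,750 = $367,670.
Defendant is the primary caregiver for a dependent (−20%): $367,670 × 0.8 = $294,136.
Any prior felony conviction (+10%): $294,136 × 1.1 = $323,549.60.
$323,549.60 is at or above the $3,500 minimum.
Rounded to the nearest dollar: $323,550.

$323,550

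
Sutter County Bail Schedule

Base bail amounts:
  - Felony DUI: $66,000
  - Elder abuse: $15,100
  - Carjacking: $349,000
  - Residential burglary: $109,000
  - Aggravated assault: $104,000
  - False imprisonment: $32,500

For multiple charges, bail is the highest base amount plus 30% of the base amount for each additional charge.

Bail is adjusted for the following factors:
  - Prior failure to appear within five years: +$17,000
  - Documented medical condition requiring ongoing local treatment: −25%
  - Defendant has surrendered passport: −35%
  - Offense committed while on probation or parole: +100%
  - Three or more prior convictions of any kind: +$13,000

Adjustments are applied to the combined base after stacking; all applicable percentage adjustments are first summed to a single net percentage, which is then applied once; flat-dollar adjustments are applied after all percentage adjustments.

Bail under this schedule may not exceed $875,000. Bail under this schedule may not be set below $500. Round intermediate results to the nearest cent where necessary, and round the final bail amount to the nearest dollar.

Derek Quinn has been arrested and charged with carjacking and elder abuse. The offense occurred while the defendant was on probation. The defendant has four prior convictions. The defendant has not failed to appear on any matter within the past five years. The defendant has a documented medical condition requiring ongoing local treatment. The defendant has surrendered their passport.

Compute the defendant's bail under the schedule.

Base amounts from the schedule: carjacking $349,000; elder abuse $15,100.
Stacking rule: highest base plus 30% of each additional charge. Highest is carjacking at $349,000. Additional: $15,100 × 30% = $4,530. Combined base = $349,000 + $4,530 = $353,530.
Net percentage adjustment: −25% −35% +100% = +40%. $353,530 × 1.4 = $494,942.
Three or more prior convictions of any kind (+$13,000 flat): $494,942 + $13,000 = $507,942.
$507,942 is within the $875,000 maximum.
$507,942 is at or above the $500 minimum.

$507,942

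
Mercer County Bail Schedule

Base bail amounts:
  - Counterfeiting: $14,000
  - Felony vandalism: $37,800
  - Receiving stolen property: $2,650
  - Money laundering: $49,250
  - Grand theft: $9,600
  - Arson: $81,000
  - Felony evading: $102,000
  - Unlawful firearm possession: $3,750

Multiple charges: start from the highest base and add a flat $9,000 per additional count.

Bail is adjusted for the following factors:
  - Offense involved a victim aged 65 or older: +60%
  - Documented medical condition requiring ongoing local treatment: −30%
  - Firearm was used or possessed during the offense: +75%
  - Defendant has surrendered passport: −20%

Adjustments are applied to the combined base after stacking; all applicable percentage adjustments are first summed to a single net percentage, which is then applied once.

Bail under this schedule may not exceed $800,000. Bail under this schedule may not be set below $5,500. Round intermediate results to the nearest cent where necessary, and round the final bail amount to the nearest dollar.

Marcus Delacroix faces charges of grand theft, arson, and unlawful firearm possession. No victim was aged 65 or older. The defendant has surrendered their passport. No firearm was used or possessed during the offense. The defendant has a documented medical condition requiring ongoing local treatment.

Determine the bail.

$49,500

Base amounts from the schedule: grand theft $9,600; arson $81,000; unlawful firearm possession $3,750.
Stacking rule: highest base plus $9,000 per additional charge. Highest is arson at $81,000; 2 additional charges → +$18,000. Combined base = $99,000.
Net percentage adjustment: −30% −20% = −50%. $99,000 × 0.5 = $49,500.
$49,500 is within the $800,000 maximum.
$49,500 is at or above the $5,500 minimum.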